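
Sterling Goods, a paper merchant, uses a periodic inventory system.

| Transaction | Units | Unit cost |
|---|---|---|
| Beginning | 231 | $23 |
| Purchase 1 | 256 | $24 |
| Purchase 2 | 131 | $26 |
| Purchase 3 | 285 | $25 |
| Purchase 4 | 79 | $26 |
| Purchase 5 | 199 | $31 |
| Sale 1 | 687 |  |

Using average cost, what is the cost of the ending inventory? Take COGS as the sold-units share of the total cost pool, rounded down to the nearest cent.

Sale 1, sell 687: 687/1181 × $30,211.00 → $17,574.05
Ending inventory (cost pool remaining) = $12,636.95

Ending inventory = $12,636.95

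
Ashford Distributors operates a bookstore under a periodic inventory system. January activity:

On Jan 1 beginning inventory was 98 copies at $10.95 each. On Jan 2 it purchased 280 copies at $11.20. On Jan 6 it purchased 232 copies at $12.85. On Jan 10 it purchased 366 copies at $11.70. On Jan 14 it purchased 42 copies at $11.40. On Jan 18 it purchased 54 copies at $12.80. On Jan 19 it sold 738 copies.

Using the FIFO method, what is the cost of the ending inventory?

Ending inventory = $3,954.60

Jan 19, 738 sold [FIFO — oldest first]: 98 @ $10.95 + 280 @ $11.20 + 232 @ $12.85 + 128 @ $11.70 = $8,687.90
Ending inventory: 238 @ $11.70 + 42 @ $11.40 + 54 @ $12.80 = $3,954.60
Check: goods available $12,642.50 = COGS $8,687.90 + ending $3,954.60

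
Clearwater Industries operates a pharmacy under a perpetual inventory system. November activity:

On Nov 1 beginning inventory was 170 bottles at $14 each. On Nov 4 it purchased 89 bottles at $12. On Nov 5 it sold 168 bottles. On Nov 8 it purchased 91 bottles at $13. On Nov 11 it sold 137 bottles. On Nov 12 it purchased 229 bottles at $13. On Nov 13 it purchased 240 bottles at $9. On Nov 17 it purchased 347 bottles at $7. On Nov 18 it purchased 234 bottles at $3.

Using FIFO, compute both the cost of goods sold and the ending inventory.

COGS = $4,046; ending inventory = $8,853

Nov 5, 168 sold [FIFO — oldest first]: 168 @ $14 = $2,352
Nov 11, 137 sold [FIFO — oldest first]: 2 @ $14 + 89 @ $12 + 46 @ $13 = $1,694
Total COGS = $2,352 + $1,694 = $4,046
Ending inventory: 45 @ $13 + 229 @ $13 + 240 @ $9 + 347 @ $7 + 234 @ $3 = $8,853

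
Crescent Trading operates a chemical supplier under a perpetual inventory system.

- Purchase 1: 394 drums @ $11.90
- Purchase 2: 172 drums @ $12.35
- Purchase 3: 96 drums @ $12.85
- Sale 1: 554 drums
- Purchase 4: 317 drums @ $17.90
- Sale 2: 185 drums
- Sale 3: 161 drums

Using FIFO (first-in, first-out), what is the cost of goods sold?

Sale 1 (554) [FIFO — oldest first]: 394 @ $11.90 + 160 @ $12.35 = $6,664.60
Sale 2 (185) [FIFO — oldest first]: 12 @ $12.35 + 96 @ $12.85 + 77 @ $17.90 = $2,760.10
Sale 3 (161) [FIFO — oldest first]: 161 @ $17.90 = $2,881.90
Total COGS = $6,664.60 + $2,760.10 + $2,881.90 = $12,306.60
Ending inventory: 79 @ $17.90 = $1,414.10

COGS = $12,306.60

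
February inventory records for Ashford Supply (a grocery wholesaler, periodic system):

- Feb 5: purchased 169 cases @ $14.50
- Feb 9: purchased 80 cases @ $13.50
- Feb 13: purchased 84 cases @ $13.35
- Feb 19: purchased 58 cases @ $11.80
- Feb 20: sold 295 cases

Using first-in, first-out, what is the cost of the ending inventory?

Feb 20, 295 sold [FIFO — oldest first]: 169 @ $14.50 + 80 @ $13.50 + 46 @ $13.35 = $4,144.60
Ending inventory: 38 @ $13.35 + 58 @ $11.80 = $1,191.70
Check: goods available $5,336.30 = COGS $4,144.60 + ending $1,191.70

Ending inventory = $1,191.70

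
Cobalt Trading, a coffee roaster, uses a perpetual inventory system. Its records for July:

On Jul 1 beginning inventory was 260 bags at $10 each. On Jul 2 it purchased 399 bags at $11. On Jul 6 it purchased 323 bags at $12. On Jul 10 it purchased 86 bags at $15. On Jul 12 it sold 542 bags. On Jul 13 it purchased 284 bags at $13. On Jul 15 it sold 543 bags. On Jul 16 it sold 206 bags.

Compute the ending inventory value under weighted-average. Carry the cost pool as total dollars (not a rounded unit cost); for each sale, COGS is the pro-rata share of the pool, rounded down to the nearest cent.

Ending inventory = $728.88

After Jul 1: 260 on hand, pool $2,600.00 (≈ $10.0000 each)
After Jul 2: 659 on hand, pool $6,989.00 (≈ $10.6055 each)
After Jul 6: 982 on hand, pool $10,865.00 (≈ $11.0642 each)
After Jul 10: 1068 on hand, pool $12,155.00 (≈ $11.3811 each)
Jul 12, sell 542: 542/1068 × $12,155.00 → $6,168.54
After Jul 13: 810 on hand, pool $9,678.46 (≈ $11.9487 each)
Jul 15, sell 543: 543/810 × $9,678.46 → $6,488.15
Jul 16, sell 206: 206/267 × $3,190.31 → $2,461.43
Total COGS = $6,168.54 + $6,488.15 + $2,461.43 = $15,118.12
Ending inventory (cost pool remaining) = $728.88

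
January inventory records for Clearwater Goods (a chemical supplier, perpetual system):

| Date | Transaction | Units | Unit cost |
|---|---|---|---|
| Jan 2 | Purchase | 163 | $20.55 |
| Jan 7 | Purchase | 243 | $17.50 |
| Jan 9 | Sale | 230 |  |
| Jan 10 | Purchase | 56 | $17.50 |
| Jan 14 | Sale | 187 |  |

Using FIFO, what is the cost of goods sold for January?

COGS = $7,794.65

Jan 9, 230 sold [FIFO — oldest first]: 163 @ $20.55 + 67 @ $17.50 = $4,522.15
Jan 14, 187 sold [FIFO — oldest first]: 176 @ $17.50 + 11 @ $17.50 = $3,272.50
Total COGS = $4,522.15 + $3,272.50 = $7,794.65
Ending inventory: 45 @ $17.50 = $787.50
Check: goods available $8,582.15 = COGS $7,794.65 + ending $787.50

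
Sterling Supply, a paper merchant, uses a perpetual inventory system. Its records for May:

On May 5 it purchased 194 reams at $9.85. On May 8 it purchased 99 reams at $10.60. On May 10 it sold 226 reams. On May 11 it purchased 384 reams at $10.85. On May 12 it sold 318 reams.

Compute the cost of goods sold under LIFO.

COGS = $5,750.65

May 10, 226 sold [LIFO — newest first]: 99 @ $10.60 + 127 @ $9.85 = $2,300.35
May 12, 318 sold [LIFO — newest first]: 318 @ $10.85 = $3,450.30
Total COGS = $2,300.35 + $3,450.30 = $5,750.65
Ending inventory: 67 @ $9.85 + 66 @ $10.85 = $1,376.05
Check: goods available $7,126.70 = COGS $5,750.65 + ending $1,376.05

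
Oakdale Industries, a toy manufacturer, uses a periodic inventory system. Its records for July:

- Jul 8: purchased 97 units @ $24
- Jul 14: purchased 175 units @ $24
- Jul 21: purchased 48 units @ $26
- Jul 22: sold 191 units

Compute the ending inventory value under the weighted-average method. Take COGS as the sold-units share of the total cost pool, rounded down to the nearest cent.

Ending inventory = $3,134.70

Jul 22, sell 191: 191/320 × $7,776.00 → $4,641.30
Ending inventory (cost pool remaining) = $3,134.70
Check: goods available $7,776.00 = COGS $4,641.30 + ending $3,134.70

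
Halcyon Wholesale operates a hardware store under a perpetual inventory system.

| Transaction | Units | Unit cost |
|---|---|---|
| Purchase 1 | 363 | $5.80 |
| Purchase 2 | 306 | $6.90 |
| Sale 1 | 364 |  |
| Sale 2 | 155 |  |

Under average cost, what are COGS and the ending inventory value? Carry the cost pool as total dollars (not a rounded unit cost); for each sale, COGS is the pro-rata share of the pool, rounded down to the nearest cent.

COGS = $3,271.32; ending inventory = $945.48

After Purchase 1: 363 on hand, pool $2,105.40 (≈ $5.8000 each)
After Purchase 2: 669 on hand, pool $4,216.80 (≈ $6.3031 each)
Sale 1, sell 364: 364/669 × $4,216.80 → $2,294.34
Sale 2, sell 155: 155/305 × $1,922.46 → $976.98
Total COGS = $2,294.34 + $976.98 = $3,271.32
Ending inventory (cost pool remaining) = $945.48
Check: goods available $4,216.80 = COGS $3,271.32 + ending $945.48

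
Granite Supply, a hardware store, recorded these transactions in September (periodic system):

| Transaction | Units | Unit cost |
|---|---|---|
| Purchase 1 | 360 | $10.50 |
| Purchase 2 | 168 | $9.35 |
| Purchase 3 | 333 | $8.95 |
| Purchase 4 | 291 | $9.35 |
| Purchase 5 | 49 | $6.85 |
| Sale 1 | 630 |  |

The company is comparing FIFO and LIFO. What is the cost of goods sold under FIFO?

COGS = $6,263.70

FIFO COGS: 360 @ $10.50 + 168 @ $9.35 + 102 @ $8.95 = $6,263.70
LIFO COGS: 49 @ $6.85 + 291 @ $9.35 + 290 @ $8.95 = $5,652.00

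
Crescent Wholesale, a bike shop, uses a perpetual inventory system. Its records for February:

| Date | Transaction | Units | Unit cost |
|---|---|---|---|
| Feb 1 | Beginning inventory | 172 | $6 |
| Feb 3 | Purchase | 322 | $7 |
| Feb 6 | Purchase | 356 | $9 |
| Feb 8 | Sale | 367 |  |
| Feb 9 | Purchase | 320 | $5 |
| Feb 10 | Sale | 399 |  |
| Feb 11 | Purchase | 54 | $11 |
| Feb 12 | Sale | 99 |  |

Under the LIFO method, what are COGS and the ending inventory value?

Feb 8, 367 sold [LIFO — newest first]: 356 @ $9 + 11 @ $7 = $3,281
Feb 10, 399 sold [LIFO — newest first]: 320 @ $5 + 79 @ $7 = $2,153
Feb 12, 99 sold [LIFO — newest first]: 54 @ $11 + 45 @ $7 = $909
Total COGS = $3,281 + $2,153 + $909 = $6,343
Ending inventory: 172 @ $6 + 187 @ $7 = $2,341

COGS = $6,343; ending inventory = $2,341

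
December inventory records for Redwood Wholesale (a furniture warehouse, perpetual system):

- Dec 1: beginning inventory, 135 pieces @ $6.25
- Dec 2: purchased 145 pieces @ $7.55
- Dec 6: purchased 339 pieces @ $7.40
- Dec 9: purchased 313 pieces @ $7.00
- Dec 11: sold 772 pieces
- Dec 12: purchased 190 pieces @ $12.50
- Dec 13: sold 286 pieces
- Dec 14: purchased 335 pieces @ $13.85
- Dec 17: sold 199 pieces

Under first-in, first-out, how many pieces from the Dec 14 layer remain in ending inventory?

200

Dec 11, 772 sold [FIFO — oldest first]: 135 @ $6.25 + 145 @ $7.55 + 339 @ $7.40 + 153 @ $7.00 = $5,518.10
Dec 13, 286 sold [FIFO — oldest first]: 160 @ $7.00 + 126 @ $12.50 = $2,695.00
Dec 17, 199 sold [FIFO — oldest first]: 64 @ $12.50 + 135 @ $13.85 = $2,669.75
Total COGS = $5,518.10 + $2,695.00 + $2,669.75 = $10,882.85
Ending inventory: 200 @ $13.85 = $2,770.00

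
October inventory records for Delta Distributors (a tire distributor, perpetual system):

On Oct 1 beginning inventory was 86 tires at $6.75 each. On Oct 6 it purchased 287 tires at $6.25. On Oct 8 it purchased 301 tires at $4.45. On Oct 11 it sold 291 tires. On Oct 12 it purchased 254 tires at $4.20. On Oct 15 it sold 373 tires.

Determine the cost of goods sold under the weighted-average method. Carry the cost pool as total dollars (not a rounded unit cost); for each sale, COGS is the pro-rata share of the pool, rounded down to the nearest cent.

After Oct 1: 86 on hand, pool $580.50 (≈ $6.7500 each)
After Oct 6: 373 on hand, pool $2,374.25 (≈ $6.3653 each)
After Oct 8: 674 on hand, pool $3,713.70 (≈ $5.5099 each)
Oct 11, sell 291: 291/674 × $3,713.70 → $1,603.39
After Oct 12: 637 on hand, pool $3,177.11 (≈ $4.9876 each)
Oct 15, sell 373: 373/637 × $3,177.11 → $1,860.37
Total COGS = $1,603.39 + $1,860.37 = $3,463.76
Ending inventory (cost pool remaining) = $1,316.74

COGS = $3,463.76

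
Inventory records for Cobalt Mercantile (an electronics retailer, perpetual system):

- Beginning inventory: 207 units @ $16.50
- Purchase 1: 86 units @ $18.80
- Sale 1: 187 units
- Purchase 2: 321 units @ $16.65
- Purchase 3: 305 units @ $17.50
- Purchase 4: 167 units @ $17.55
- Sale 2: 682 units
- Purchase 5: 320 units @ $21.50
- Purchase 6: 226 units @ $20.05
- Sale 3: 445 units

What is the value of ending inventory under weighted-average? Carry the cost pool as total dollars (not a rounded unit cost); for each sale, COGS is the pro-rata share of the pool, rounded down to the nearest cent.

After Beginning: 207 on hand, pool $3,415.50 (≈ $16.5000 each)
After Purchase 1: 293 on hand, pool $5,032.30 (≈ $17.1751 each)
Sale 1, sell 187: 187/293 × $5,032.30 → $3,211.74
After Purchase 2: 427 on hand, pool $7,165.21 (≈ $16.7804 each)
After Purchase 3: 732 on hand, pool $12,502.71 (≈ $17.0802 each)
After Purchase 4: 899 on hand, pool $15,433.56 (≈ $17.1675 each)
Sale 2, sell 682: 682/899 × $15,433.56 → $11,708.21
After Purchase 5: 537 on hand, pool $10,605.35 (≈ $19.7493 each)
After Purchase 6: 763 on hand, pool $15,136.65 (≈ $19.8383 each)
Sale 3, sell 445: 445/763 × $15,136.65 → $8,828.05
Total COGS = $3,211.74 + $11,708.21 + $8,828.05 = $23,748.00
Ending inventory (cost pool remaining) = $6,308.60

Ending inventory = $6,308.60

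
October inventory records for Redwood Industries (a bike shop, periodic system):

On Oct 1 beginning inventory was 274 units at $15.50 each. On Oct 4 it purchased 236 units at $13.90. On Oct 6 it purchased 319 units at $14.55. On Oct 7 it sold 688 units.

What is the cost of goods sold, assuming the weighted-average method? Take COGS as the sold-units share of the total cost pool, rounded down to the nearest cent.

COGS = $10,099.11

Oct 7, sell 688: 688/829 × $12,168.85 → $10,099.11
Ending inventory (cost pool remaining) = $2,069.74
Check: goods available $12,168.85 = COGS $10,099.11 + ending $2,069.74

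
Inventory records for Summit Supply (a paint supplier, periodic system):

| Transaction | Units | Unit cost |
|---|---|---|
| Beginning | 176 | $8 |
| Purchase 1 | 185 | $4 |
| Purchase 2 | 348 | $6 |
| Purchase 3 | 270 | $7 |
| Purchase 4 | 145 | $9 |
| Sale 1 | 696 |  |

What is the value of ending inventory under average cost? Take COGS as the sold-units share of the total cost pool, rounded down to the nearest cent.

Ending inventory = $2,829.60

Sale 1, sell 696: 696/1124 × $7,431.00 → $4,601.40
Ending inventory (cost pool remaining) = $2,829.60
Check: goods available $7,431.00 = COGS $4,601.40 + ending $2,829.60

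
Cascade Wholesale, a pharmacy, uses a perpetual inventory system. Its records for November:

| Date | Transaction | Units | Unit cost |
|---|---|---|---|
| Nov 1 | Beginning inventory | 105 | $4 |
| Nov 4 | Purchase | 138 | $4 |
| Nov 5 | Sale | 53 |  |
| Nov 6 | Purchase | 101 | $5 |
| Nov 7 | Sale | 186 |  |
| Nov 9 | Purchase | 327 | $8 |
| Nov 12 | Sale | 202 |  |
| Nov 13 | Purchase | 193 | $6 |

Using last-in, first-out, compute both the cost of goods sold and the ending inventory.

COGS = $2,673; ending inventory = $2,578

Nov 5, 53 sold [LIFO — newest first]: 53 @ $4 = $212
Nov 7, 186 sold [LIFO — newest first]: 101 @ $5 + 85 @ $4 = $845
Nov 12, 202 sold [LIFO — newest first]: 202 @ $8 = $1,616
Total COGS = $212 + $845 + $1,616 = $2,673
Ending inventory: 105 @ $4 + 125 @ $8 + 193 @ $6 = $2,578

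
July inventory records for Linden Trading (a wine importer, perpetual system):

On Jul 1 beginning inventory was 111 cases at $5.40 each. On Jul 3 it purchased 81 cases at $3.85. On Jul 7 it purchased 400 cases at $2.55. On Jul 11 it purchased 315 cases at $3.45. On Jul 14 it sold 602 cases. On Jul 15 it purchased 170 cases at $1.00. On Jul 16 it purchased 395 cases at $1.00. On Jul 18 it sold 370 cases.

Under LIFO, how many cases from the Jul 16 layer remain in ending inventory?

25

Jul 14, 602 sold [LIFO — newest first]: 315 @ $3.45 + 287 @ $2.55 = $1,818.60
Jul 18, 370 sold [LIFO — newest first]: 370 @ $1.00 = $370.00
Total COGS = $1,818.60 + $370.00 = $2,188.60
Ending inventory: 111 @ $5.40 + 81 @ $3.85 + 113 @ $2.55 + 170 @ $1.00 + 25 @ $1.00 = $1,394.40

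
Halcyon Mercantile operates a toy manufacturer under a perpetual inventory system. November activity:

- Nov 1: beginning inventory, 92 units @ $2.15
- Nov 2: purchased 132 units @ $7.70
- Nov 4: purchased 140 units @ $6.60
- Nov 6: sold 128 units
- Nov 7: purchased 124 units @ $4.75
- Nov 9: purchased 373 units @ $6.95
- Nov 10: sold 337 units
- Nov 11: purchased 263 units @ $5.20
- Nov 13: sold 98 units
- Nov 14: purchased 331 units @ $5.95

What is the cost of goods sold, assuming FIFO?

Nov 6, 128 sold [FIFO — oldest first]: 92 @ $2.15 + 36 @ $7.70 = $475.00
Nov 10, 337 sold [FIFO — oldest first]: 96 @ $7.70 + 140 @ $6.60 + 101 @ $4.75 = $2,142.95
Nov 13, 98 sold [FIFO — oldest first]: 23 @ $4.75 + 75 @ $6.95 = $630.50
Total COGS = $475.00 + $2,142.95 + $630.50 = $3,248.45
Ending inventory: 298 @ $6.95 + 263 @ $5.20 + 331 @ $5.95 = $5,408.15

COGS = $3,248.45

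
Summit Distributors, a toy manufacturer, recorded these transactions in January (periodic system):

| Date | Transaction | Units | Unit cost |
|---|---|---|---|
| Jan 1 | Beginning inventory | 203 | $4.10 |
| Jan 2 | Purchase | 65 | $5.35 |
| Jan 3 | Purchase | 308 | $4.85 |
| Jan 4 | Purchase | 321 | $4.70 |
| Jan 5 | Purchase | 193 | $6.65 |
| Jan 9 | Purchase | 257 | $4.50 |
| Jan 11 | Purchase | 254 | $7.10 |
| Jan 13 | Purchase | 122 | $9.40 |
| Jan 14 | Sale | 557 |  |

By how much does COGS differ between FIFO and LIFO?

FIFO COGS: 203 @ $4.10 + 65 @ $5.35 + 289 @ $4.85 = $2,581.70
LIFO COGS: 122 @ $9.40 + 254 @ $7.10 + 181 @ $4.50 = $3,764.70
Difference = |$2,581.70 − $3,764.70| = $1,183.00

$1,183.00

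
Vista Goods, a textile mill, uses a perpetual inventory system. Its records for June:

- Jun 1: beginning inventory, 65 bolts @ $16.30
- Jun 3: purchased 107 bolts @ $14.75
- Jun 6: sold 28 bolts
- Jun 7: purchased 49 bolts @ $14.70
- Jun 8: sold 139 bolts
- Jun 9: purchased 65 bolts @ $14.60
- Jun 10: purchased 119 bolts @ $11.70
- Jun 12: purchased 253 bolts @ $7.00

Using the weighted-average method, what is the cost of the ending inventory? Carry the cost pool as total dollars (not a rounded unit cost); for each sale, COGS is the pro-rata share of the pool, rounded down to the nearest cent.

Ending inventory = $4,931.72

After Jun 1: 65 on hand, pool $1,059.50 (≈ $16.3000 each)
After Jun 3: 172 on hand, pool $2,637.75 (≈ $15.3358 each)
Jun 6, sell 28: 28/172 × $2,637.75 → $429.40
After Jun 7: 193 on hand, pool $2,928.65 (≈ $15.1744 each)
Jun 8, sell 139: 139/193 × $2,928.65 → $2,109.23
After Jun 9: 119 on hand, pool $1,768.42 (≈ $14.8607 each)
After Jun 10: 238 on hand, pool $3,160.72 (≈ $13.2803 each)
After Jun 12: 491 on hand, pool $4,931.72 (≈ $10.0442 each)
Total COGS = $429.40 + $2,109.23 = $2,538.63
Ending inventory (cost pool remaining) = $4,931.72
Check: goods available $7,470.35 = COGS $2,538.63 + ending $4,931.72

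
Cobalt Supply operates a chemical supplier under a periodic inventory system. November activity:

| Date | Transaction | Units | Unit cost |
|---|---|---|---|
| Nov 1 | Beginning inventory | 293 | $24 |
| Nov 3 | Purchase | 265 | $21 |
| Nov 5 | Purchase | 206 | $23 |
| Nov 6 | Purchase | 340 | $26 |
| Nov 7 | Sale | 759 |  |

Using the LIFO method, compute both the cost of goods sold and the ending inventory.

Nov 7, 759 sold [LIFO — newest first]: 340 @ $26 + 206 @ $23 + 213 @ $21 = $18,051
Ending inventory: 293 @ $24 + 52 @ $21 = $8,124
Check: goods available $26,175 = COGS $18,051 + ending $8,124

COGS = $18,051; ending inventory = $8,124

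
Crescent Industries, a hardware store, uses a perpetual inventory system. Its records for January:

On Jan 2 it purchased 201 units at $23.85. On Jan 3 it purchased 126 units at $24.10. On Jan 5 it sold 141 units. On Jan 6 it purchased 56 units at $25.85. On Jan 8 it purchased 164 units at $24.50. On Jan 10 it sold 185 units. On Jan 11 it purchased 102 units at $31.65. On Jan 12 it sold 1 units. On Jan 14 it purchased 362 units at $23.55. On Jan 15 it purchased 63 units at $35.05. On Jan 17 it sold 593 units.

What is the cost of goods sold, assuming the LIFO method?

COGS = $23,584.70

Jan 5, 141 sold [LIFO — newest first]: 126 @ $24.10 + 15 @ $23.85 = $3,394.35
Jan 10, 185 sold [LIFO — newest first]: 164 @ $24.50 + 21 @ $25.85 = $4,560.85
Jan 12, 1 sold [LIFO — newest first]: 1 @ $31.65 = $31.65
Jan 17, 593 sold [LIFO — newest first]: 63 @ $35.05 + 362 @ $23.55 + 101 @ $31.65 + 35 @ $25.85 + 32 @ $23.85 = $15,597.85
Total COGS = $3,394.35 + $4,560.85 + $31.65 + $15,597.85 = $23,584.70
Ending inventory: 154 @ $23.85 = $3,672.90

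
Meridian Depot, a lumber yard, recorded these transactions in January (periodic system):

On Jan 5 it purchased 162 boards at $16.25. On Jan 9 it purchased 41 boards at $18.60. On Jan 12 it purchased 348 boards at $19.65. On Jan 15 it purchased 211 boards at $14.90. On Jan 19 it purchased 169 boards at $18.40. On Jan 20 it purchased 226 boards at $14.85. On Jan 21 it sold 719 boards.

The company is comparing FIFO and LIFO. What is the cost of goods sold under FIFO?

COGS = $12,736.50

FIFO COGS: 162 @ $16.25 + 41 @ $18.60 + 348 @ $19.65 + 168 @ $14.90 = $12,736.50
LIFO COGS: 226 @ $14.85 + 169 @ $18.40 + 211 @ $14.90 + 113 @ $19.65 = $11,830.05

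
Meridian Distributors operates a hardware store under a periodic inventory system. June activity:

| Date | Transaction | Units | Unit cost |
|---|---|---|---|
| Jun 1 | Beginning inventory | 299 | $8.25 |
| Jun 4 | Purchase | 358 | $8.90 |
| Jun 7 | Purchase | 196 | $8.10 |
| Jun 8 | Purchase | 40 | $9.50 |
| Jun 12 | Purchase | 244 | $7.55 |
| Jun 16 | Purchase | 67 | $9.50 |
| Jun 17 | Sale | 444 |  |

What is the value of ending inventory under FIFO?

Jun 17, 444 sold [FIFO — oldest first]: 299 @ $8.25 + 145 @ $8.90 = $3,757.25
Ending inventory: 213 @ $8.90 + 196 @ $8.10 + 40 @ $9.50 + 244 @ $7.55 + 67 @ $9.50 = $6,342.00
Check: goods available $10,099.25 = COGS $3,757.25 + ending $6,342.00

Ending inventory = $6,342.00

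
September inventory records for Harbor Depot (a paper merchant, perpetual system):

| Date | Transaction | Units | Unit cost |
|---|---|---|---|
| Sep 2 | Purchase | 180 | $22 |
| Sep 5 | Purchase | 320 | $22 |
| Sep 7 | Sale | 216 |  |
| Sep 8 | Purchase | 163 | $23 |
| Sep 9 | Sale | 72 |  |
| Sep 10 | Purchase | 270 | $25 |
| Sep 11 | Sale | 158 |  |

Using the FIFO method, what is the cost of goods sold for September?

COGS = $9,812

Sep 7, 216 sold [FIFO — oldest first]: 180 @ $22 + 36 @ $22 = $4,752
Sep 9, 72 sold [FIFO — oldest first]: 72 @ $22 = $1,584
Sep 11, 158 sold [FIFO — oldest first]: 158 @ $22 = $3,476
Total COGS = $4,752 + $1,584 + $3,476 = $9,812
Ending inventory: 54 @ $22 + 163 @ $23 + 270 @ $25 = $11,687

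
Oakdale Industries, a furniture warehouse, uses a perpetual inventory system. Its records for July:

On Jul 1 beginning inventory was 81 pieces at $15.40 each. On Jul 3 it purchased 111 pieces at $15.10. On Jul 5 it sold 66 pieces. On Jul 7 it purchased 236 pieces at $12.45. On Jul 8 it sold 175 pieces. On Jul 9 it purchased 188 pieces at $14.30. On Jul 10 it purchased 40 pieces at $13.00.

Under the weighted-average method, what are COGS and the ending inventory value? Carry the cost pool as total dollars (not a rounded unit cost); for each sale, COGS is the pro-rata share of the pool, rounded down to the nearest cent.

After Jul 1: 81 on hand, pool $1,247.40 (≈ $15.4000 each)
After Jul 3: 192 on hand, pool $2,923.50 (≈ $15.2266 each)
Jul 5, sell 66: 66/192 × $2,923.50 → $1,004.95
After Jul 7: 362 on hand, pool $4,856.75 (≈ $13.4164 each)
Jul 8, sell 175: 175/362 × $4,856.75 → $2,347.87
After Jul 9: 375 on hand, pool $5,197.28 (≈ $13.8594 each)
After Jul 10: 415 on hand, pool $5,717.28 (≈ $13.7766 each)
Total COGS = $1,004.95 + $2,347.87 = $3,352.82
Ending inventory (cost pool remaining) = $5,717.28

COGS = $3,352.82; ending inventory = $5,717.28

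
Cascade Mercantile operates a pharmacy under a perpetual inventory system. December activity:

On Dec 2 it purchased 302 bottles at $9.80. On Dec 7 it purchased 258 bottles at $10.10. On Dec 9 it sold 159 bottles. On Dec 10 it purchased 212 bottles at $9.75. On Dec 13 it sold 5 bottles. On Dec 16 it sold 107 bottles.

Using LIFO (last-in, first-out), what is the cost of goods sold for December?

Dec 9, 159 sold [LIFO — newest first]: 159 @ $10.10 = $1,605.90
Dec 13, 5 sold [LIFO — newest first]: 5 @ $9.75 = $48.75
Dec 16, 107 sold [LIFO — newest first]: 107 @ $9.75 = $1,043.25
Total COGS = $1,605.90 + $48.75 + $1,043.25 = $2,697.90
Ending inventory: 302 @ $9.80 + 99 @ $10.10 + 100 @ $9.75 = $4,934.50
Check: goods available $7,632.40 = COGS $2,697.90 + ending $4,934.50

COGS = $2,697.90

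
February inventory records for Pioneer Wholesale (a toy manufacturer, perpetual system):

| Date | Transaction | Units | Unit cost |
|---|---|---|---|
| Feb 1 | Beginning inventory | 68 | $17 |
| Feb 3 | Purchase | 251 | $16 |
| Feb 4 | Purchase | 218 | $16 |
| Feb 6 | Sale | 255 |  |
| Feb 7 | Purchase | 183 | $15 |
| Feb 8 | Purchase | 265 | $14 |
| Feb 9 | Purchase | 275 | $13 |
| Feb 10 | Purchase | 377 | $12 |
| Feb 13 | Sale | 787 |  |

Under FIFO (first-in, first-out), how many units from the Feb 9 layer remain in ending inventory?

Feb 6, 255 sold [FIFO — oldest first]: 68 @ $17 + 187 @ $16 = $4,148
Feb 13, 787 sold [FIFO — oldest first]: 64 @ $16 + 218 @ $16 + 183 @ $15 + 265 @ $14 + 57 @ $13 = $11,708
Total COGS = $4,148 + $11,708 = $15,856
Ending inventory: 218 @ $13 + 377 @ $12 = $7,358

218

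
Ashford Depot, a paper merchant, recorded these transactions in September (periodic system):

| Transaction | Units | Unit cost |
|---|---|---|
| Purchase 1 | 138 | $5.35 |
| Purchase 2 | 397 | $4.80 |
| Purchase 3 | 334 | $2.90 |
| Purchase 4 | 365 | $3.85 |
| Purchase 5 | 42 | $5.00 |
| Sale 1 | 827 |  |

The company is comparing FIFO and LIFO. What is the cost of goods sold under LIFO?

FIFO COGS: 138 @ $5.35 + 397 @ $4.80 + 292 @ $2.90 = $3,490.70
LIFO COGS: 42 @ $5.00 + 365 @ $3.85 + 334 @ $2.90 + 86 @ $4.80 = $2,996.65

COGS = $2,996.65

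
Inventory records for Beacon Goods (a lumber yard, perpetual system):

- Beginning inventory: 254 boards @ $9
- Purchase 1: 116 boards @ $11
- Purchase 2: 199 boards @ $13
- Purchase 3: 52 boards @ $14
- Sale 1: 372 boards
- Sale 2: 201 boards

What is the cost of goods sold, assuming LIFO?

COGS = $6,445

Sale 1 (372) [LIFO — newest first]: 52 @ $14 + 199 @ $13 + 116 @ $11 + 5 @ $9 = $4,636
Sale 2 (201) [LIFO — newest first]: 201 @ $9 = $1,809
Total COGS = $4,636 + $1,809 = $6,445
Ending inventory: 48 @ $9 = $432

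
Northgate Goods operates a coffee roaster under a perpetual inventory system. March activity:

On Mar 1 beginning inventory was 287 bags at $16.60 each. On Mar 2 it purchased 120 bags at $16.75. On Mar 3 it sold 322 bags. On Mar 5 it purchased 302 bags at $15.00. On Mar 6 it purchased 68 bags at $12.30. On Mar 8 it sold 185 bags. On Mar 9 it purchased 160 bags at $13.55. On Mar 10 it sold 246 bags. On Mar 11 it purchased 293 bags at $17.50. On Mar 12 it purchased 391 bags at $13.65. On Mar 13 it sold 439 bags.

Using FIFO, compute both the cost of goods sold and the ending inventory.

COGS = $18,771.10; ending inventory = $6,002.15

Mar 3, 322 sold [FIFO — oldest first]: 287 @ $16.60 + 35 @ $16.75 = $5,350.45
Mar 8, 185 sold [FIFO — oldest first]: 85 @ $16.75 + 100 @ $15.00 = $2,923.75
Mar 10, 246 sold [FIFO — oldest first]: 202 @ $15.00 + 44 @ $12.30 = $3,571.20
Mar 13, 439 sold [FIFO — oldest first]: 24 @ $12.30 + 160 @ $13.55 + 255 @ $17.50 = $6,925.70
Total COGS = $5,350.45 + $2,923.75 + $3,571.20 + $6,925.70 = $18,771.10
Ending inventory: 38 @ $17.50 + 391 @ $13.65 = $6,002.15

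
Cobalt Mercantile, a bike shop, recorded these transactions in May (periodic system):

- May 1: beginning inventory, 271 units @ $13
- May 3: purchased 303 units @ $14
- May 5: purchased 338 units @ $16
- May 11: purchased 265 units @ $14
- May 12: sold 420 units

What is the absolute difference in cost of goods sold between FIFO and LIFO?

FIFO COGS: 271 @ $13 + 149 @ $14 = $5,609
LIFO COGS: 265 @ $14 + 155 @ $16 = $6,190
Difference = |$5,609 − $6,190| = $581

$581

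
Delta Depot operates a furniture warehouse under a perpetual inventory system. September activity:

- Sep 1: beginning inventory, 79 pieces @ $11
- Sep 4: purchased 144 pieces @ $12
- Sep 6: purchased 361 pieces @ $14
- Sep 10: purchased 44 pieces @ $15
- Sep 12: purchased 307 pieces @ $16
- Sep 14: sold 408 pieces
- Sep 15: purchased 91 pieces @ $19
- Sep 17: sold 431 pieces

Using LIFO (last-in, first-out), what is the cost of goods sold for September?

Sep 14, 408 sold [LIFO — newest first]: 307 @ $16 + 44 @ $15 + 57 @ $14 = $6,370
Sep 17, 431 sold [LIFO — newest first]: 91 @ $19 + 304 @ $14 + 36 @ $12 = $6,417
Total COGS = $6,370 + $6,417 = $12,787
Ending inventory: 79 @ $11 + 108 @ $12 = $2,165

COGS = $12,787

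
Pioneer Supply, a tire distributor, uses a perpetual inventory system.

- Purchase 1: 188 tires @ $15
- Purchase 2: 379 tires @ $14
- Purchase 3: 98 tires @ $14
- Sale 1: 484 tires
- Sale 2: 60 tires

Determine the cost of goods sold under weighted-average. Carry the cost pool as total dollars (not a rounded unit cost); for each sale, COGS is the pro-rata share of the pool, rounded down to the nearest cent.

After Purchase 1: 188 on hand, pool $2,820.00 (≈ $15.0000 each)
After Purchase 2: 567 on hand, pool $8,126.00 (≈ $14.3316 each)
After Purchase 3: 665 on hand, pool $9,498.00 (≈ $14.2827 each)
Sale 1, sell 484: 484/665 × $9,498.00 → $6,912.83
Sale 2, sell 60: 60/181 × $2,585.17 → $856.96
Total COGS = $6,912.83 + $856.96 = $7,769.79
Ending inventory (cost pool remaining) = $1,728.21

COGS = $7,769.79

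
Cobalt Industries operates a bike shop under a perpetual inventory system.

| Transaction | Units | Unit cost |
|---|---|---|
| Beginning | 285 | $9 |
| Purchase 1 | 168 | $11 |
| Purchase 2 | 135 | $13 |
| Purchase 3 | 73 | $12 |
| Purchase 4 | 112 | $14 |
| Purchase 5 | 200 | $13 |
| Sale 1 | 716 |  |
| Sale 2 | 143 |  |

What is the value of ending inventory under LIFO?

Sale 1 (716) [LIFO — newest first]: 200 @ $13 + 112 @ $14 + 73 @ $12 + 135 @ $13 + 168 @ $11 + 28 @ $9 = $8,899
Sale 2 (143) [LIFO — newest first]: 143 @ $9 = $1,287
Total COGS = $8,899 + $1,287 = $10,186
Ending inventory: 114 @ $9 = $1,026
Check: goods available $11,212 = COGS $10,186 + ending $1,026

Ending inventory = $1,026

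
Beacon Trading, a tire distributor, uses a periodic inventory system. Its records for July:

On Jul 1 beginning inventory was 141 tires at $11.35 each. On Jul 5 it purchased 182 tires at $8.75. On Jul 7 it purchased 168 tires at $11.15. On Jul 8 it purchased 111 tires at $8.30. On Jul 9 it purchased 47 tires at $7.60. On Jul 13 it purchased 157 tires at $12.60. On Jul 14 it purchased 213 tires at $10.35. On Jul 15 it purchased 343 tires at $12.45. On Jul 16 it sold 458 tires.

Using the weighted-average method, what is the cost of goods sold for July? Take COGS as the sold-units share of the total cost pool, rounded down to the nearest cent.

Jul 16, sell 458: 458/1362 × $14,797.65 → $4,976.00
Ending inventory (cost pool remaining) = $9,821.65
Check: goods available $14,797.65 = COGS $4,976.00 + ending $9,821.65

COGS = $4,976.00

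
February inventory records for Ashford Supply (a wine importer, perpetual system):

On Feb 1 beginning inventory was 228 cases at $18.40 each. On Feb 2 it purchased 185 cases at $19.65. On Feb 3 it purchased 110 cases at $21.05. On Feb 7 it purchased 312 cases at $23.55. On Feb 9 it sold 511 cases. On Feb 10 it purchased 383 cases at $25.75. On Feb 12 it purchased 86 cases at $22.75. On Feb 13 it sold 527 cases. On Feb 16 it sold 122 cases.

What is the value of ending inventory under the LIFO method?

Feb 9, 511 sold [LIFO — newest first]: 312 @ $23.55 + 110 @ $21.05 + 89 @ $19.65 = $11,411.95
Feb 13, 527 sold [LIFO — newest first]: 86 @ $22.75 + 383 @ $25.75 + 58 @ $19.65 = $12,958.45
Feb 16, 122 sold [LIFO — newest first]: 38 @ $19.65 + 84 @ $18.40 = $2,292.30
Total COGS = $11,411.95 + $12,958.45 + $2,292.30 = $26,662.70
Ending inventory: 144 @ $18.40 = $2,649.60

Ending inventory = $2,649.60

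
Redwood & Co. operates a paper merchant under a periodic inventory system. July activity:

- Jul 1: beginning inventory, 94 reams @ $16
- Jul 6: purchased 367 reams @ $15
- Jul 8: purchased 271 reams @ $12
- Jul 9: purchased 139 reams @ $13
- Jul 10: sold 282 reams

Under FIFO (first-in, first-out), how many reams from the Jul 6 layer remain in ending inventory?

179

Jul 10, 282 sold [FIFO — oldest first]: 94 @ $16 + 188 @ $15 = $4,324
Ending inventory: 179 @ $15 + 271 @ $12 + 139 @ $13 = $7,744
Check: goods available $12,068 = COGS $4,324 + ending $7,744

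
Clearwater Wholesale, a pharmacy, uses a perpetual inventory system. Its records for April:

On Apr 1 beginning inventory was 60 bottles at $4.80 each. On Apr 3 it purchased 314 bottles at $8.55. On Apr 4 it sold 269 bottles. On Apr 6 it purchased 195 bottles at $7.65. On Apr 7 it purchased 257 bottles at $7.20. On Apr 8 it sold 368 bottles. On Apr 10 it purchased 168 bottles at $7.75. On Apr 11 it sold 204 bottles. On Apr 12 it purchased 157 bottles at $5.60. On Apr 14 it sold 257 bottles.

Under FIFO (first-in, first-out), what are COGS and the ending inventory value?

Apr 4, 269 sold [FIFO — oldest first]: 60 @ $4.80 + 209 @ $8.55 = $2,074.95
Apr 8, 368 sold [FIFO — oldest first]: 105 @ $8.55 + 195 @ $7.65 + 68 @ $7.20 = $2,879.10
Apr 11, 204 sold [FIFO — oldest first]: 189 @ $7.20 + 15 @ $7.75 = $1,477.05
Apr 14, 257 sold [FIFO — oldest first]: 153 @ $7.75 + 104 @ $5.60 = $1,768.15
Total COGS = $2,074.95 + $2,879.10 + $1,477.05 + $1,768.15 = $8,199.25
Ending inventory: 53 @ $5.60 = $296.80

COGS = $8,199.25; ending inventory = $296.80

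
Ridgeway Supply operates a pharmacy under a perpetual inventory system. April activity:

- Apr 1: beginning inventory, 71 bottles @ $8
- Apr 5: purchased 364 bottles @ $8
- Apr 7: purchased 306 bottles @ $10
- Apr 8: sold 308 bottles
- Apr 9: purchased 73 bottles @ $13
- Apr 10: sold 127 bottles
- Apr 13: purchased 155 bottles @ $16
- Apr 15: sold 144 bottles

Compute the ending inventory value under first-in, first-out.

Ending inventory = $5,049

Apr 8, 308 sold [FIFO — oldest first]: 71 @ $8 + 237 @ $8 = $2,464
Apr 10, 127 sold [FIFO — oldest first]: 127 @ $8 = $1,016
Apr 15, 144 sold [FIFO — oldest first]: 144 @ $10 = $1,440
Total COGS = $2,464 + $1,016 + $1,440 = $4,920
Ending inventory: 162 @ $10 + 73 @ $13 + 155 @ $16 = $5,049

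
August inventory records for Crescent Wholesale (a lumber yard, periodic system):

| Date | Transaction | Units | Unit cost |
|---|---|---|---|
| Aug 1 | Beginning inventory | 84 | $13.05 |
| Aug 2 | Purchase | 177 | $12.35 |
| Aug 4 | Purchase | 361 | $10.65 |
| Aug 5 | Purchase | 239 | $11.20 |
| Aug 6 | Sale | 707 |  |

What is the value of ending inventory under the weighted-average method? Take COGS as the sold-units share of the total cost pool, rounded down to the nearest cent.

Ending inventory = $1,753.49

Aug 6, sell 707: 707/861 × $9,803.60 → $8,050.11
Ending inventory (cost pool remaining) = $1,753.49
Check: goods available $9,803.60 = COGS $8,050.11 + ending $1,753.49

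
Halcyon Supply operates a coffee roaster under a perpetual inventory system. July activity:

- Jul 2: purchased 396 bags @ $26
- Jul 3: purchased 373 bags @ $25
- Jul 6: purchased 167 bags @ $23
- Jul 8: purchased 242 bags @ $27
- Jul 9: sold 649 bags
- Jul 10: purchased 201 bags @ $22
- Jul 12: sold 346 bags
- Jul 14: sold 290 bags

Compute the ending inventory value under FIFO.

Jul 9, 649 sold [FIFO — oldest first]: 396 @ $26 + 253 @ $25 = $16,621
Jul 12, 346 sold [FIFO — oldest first]: 120 @ $25 + 167 @ $23 + 59 @ $27 = $8,434
Jul 14, 290 sold [FIFO — oldest first]: 183 @ $27 + 107 @ $22 = $7,295
Total COGS = $16,621 + $8,434 + $7,295 = $32,350
Ending inventory: 94 @ $22 = $2,068
Check: goods available $34,418 = COGS $32,350 + ending $2,068

Ending inventory = $2,068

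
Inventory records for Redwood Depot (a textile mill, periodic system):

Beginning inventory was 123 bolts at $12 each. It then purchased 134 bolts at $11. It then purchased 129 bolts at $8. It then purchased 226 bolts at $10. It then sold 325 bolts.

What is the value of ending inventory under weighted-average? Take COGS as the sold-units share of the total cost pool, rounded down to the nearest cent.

Ending inventory = $2,927.22

Sale 1, sell 325: 325/612 × $6,242.00 → $3,314.78
Ending inventory (cost pool remaining) = $2,927.22
Check: goods available $6,242.00 = COGS $3,314.78 + ending $2,927.22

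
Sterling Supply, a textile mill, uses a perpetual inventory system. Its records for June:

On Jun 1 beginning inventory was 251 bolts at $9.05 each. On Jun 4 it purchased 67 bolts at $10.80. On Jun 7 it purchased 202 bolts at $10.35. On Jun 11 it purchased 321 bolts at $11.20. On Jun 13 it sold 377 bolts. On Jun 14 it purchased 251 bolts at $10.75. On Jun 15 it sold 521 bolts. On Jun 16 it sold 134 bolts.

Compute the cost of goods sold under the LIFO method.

Jun 13, 377 sold [LIFO — newest first]: 321 @ $11.20 + 56 @ $10.35 = $4,174.80
Jun 15, 521 sold [LIFO — newest first]: 251 @ $10.75 + 146 @ $10.35 + 67 @ $10.80 + 57 @ $9.05 = $5,448.80
Jun 16, 134 sold [LIFO — newest first]: 134 @ $9.05 = $1,212.70
Total COGS = $4,174.80 + $5,448.80 + $1,212.70 = $10,836.30
Ending inventory: 60 @ $9.05 = $543.00

COGS = $10,836.30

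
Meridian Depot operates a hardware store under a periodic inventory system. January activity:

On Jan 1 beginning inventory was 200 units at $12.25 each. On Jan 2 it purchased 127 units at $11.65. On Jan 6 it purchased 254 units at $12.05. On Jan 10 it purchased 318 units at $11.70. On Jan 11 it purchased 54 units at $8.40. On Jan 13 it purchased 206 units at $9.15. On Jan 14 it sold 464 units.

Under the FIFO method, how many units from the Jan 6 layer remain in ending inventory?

Jan 14, 464 sold [FIFO — oldest first]: 200 @ $12.25 + 127 @ $11.65 + 137 @ $12.05 = $5,580.40
Ending inventory: 117 @ $12.05 + 318 @ $11.70 + 54 @ $8.40 + 206 @ $9.15 = $7,468.95
Check: goods available $13,049.35 = COGS $5,580.40 + ending $7,468.95

117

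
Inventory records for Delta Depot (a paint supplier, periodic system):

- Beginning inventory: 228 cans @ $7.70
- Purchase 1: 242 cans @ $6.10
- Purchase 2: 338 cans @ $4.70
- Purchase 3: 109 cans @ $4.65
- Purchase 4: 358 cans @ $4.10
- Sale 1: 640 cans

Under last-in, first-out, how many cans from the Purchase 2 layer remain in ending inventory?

165

Sale 1 (640) [LIFO — newest first]: 358 @ $4.10 + 109 @ $4.65 + 173 @ $4.70 = $2,787.75
Ending inventory: 228 @ $7.70 + 242 @ $6.10 + 165 @ $4.70 = $4,007.30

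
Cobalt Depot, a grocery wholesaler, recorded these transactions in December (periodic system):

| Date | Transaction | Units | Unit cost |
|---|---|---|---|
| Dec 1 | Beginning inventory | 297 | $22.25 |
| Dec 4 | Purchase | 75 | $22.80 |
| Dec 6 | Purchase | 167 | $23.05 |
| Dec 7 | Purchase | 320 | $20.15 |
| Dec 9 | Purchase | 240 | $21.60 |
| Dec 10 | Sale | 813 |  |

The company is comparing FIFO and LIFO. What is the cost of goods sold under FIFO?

FIFO COGS: 297 @ $22.25 + 75 @ $22.80 + 167 @ $23.05 + 274 @ $20.15 = $17,688.70
LIFO COGS: 240 @ $21.60 + 320 @ $20.15 + 167 @ $23.05 + 75 @ $22.80 + 11 @ $22.25 = $17,436.10

COGS = $17,688.70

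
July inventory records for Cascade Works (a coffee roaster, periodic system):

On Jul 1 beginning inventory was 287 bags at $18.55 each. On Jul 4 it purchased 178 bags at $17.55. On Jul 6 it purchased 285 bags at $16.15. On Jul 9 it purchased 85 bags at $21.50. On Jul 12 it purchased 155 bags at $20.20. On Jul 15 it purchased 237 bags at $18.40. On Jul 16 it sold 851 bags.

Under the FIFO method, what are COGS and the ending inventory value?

Jul 16, 851 sold [FIFO — oldest first]: 287 @ $18.55 + 178 @ $17.55 + 285 @ $16.15 + 85 @ $21.50 + 16 @ $20.20 = $15,201.20
Ending inventory: 139 @ $20.20 + 237 @ $18.40 = $7,168.60

COGS = $15,201.20; ending inventory = $7,168.60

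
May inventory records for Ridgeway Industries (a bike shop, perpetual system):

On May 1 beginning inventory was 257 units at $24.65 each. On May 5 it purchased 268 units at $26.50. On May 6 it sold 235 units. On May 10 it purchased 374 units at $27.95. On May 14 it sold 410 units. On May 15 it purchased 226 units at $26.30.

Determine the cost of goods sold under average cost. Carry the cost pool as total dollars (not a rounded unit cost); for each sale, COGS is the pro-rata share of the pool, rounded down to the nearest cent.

COGS = $17,052.36

After May 1: 257 on hand, pool $6,335.05 (≈ $24.6500 each)
After May 5: 525 on hand, pool $13,437.05 (≈ $25.5944 each)
May 6, sell 235: 235/525 × $13,437.05 → $6,014.67
After May 10: 664 on hand, pool $17,875.68 (≈ $26.9212 each)
May 14, sell 410: 410/664 × $17,875.68 → $11,037.69
After May 15: 480 on hand, pool $12,781.79 (≈ $26.6287 each)
Total COGS = $6,014.67 + $11,037.69 = $17,052.36
Ending inventory (cost pool remaining) = $12,781.79
Check: goods available $29,834.15 = COGS $17,052.36 + ending $12,781.79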